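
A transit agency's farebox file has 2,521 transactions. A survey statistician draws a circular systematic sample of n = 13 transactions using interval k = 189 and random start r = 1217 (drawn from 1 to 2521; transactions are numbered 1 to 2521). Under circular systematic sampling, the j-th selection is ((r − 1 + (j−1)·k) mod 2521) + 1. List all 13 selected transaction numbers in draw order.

Selection 1: 1217
Selection 2: 1217 + 189 = 1406
Selection 3: 1406 + 189 = 1595
Selection 4: 1595 + 189 = 1784
Selection 5: 1784 + 189 = 1973
Selection 6: 1973 + 189 = 2162
Selection 7: 2162 + 189 = 2351
Selection 8: 2351 + 189 = 2540 → 2540 − 2521 = 19
Selection 9: 19 + 189 = 208
Selection 10: 208 + 189 = 397
Selection 11: 397 + 189 = 586
Selection 12: 586 + 189 = 775
Selection 13: 775 + 189 = 964

1217, 1406, 1595, 1784, 1973, 2162, 2351, 19, 208, 397, 586, 775, 964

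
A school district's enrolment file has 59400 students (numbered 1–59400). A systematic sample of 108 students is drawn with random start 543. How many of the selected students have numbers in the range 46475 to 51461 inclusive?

9

k = 59400/108 = 550
First selection ≥ 46475: 543 + ⌈(46475−543)/550⌉·550 = 543 + 84×550 = 46743
Last selection ≤ 51461: 543 + ⌊(51461−543)/550⌋·550 = 543 + 92×550 = 51143
Count = 92 − 84 + 1 = 9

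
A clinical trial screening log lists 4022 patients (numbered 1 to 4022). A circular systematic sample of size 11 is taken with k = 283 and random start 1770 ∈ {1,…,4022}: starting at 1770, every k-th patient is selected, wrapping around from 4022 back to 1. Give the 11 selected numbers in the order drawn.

Selection 1: 1770
Selection 2: 1770 + 283 = 2053
Selection 3: 2053 + 283 = 2336
Selection 4: 2336 + 283 = 2619
Selection 5: 2619 + 283 = 2902
Selection 6: 2902 + 283 = 3185
Selection 7: 3185 + 283 = 3468
Selection 8: 3468 + 283 = 3751
Selection 9: 3751 + 283 = 4034 → 4034 − 4022 = 12
Selection 10: 12 + 283 = 295
Selection 11: 295 + 283 = 578

1770, 2053, 2336, 2619, 2902, 3185, 3468, 3751, 12, 295, 578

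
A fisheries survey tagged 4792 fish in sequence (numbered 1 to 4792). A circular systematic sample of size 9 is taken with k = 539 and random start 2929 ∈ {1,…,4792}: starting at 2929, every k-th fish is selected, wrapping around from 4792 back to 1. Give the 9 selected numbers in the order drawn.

Selection 1: 2929
Selection 2: 2929 + 539 = 3468
Selection 3: 3468 + 539 = 4007
Selection 4: 4007 + 539 = 4546
Selection 5: 4546 + 539 = 5085 → 5085 − 4792 = 293
Selection 6: 293 + 539 = 832
Selection 7: 832 + 539 = 1371
Selection 8: 1371 + 539 = 1910
Selection 9: 1910 + 539 = 2449

2929, 3468, 4007, 4546, 293, 832, 1371, 1910, 2449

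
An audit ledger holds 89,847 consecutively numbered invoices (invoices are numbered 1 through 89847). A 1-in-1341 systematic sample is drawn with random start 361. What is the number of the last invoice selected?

88867

k = 1341
67th selection = r + (67−1)·k = 361 + 66×1341 = 361 + 88506 = 88867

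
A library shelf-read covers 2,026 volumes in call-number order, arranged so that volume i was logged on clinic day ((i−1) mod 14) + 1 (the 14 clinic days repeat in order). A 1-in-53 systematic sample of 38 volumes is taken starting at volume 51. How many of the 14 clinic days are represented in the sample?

14

Consecutive selections differ by k = 53, so their clinic day numbers differ by 53 mod 14 = 11.
gcd(53, 14) = 1, so the sample visits 14/1 = 14 distinct residues mod 14.
Start 51 is clinic day 9; the clinic days hit are 1, 2, 3, 4, 5, 6, 7, 8, 9, 10, 11, 12, 13, 14.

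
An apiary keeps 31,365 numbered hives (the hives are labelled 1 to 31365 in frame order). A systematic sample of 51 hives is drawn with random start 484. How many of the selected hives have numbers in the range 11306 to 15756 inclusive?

7

k = 31365/51 = 615
First selection ≥ 11306: 484 + ⌈(11306−484)/615⌉·615 = 484 + 18×615 = 11554
Last selection ≤ 15756: 484 + ⌊(15756−484)/615⌋·615 = 484 + 24×615 = 15244
Count = 24 − 18 + 1 = 7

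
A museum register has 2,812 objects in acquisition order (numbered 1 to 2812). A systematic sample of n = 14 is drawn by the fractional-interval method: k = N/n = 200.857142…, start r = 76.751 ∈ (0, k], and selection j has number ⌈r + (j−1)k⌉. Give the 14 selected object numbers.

j=1: r + 0k = 76.751 → ⌈·⌉ = 77
j=2: r + 1k = 277.608142… → ⌈·⌉ = 278
j=3: r + 2k = 478.465285… → ⌈·⌉ = 479
j=4: r + 3k = 679.322428… → ⌈·⌉ = 680
j=5: r + 4k = 880.179571… → ⌈·⌉ = 881
j=6: r + 5k = 1081.036714… → ⌈·⌉ = 1082
j=7: r + 6k = 1281.893857… → ⌈·⌉ = 1282
j=8: r + 7k = 1482.751 → ⌈·⌉ = 1483
j=9: r + 8k = 1683.608142… → ⌈·⌉ = 1684
j=10: r + 9k = 1884.465285… → ⌈·⌉ = 1885
j=11: r + 10k = 2085.322428… → ⌈·⌉ = 2086
j=12: r + 11k = 2286.179571… → ⌈·⌉ = 2287
j=13: r + 12k = 2487.036714… → ⌈·⌉ = 2488
j=14: r + 13k = 2687.893857… → ⌈·⌉ = 2688

77, 278, 479, 680, 881, 1082, 1282, 1483, 1684, 1885, 2086, 2287, 2488, 2688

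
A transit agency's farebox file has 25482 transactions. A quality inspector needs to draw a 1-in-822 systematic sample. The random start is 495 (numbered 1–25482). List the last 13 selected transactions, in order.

15291, 16113, 16935, 17757, 18579, 19401, 20223, 21045, 21867, 22689, 23511, 24333, 25155

19th selection = 495 + 18×822 = 15291
20th: 15291 + 822 = 16113
21st: 16113 + 822 = 16935
22nd: 16935 + 822 = 17757
23rd: 17757 + 822 = 18579
24th: 18579 + 822 = 19401
25th: 19401 + 822 = 20223
26th: 20223 + 822 = 21045
27th: 21045 + 822 = 21867
28th: 21867 + 822 = 22689
29th: 22689 + 822 = 23511
30th: 23511 + 822 = 24333
31st: 24333 + 822 = 25155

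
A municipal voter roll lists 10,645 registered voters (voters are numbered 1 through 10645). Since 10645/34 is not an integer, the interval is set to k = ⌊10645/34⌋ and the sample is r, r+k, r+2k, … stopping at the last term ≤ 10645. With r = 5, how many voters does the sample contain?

34

k = ⌊10645/34⌋ = 313
Achieved size = ⌊(10645 − 5)/313⌋ + 1 = ⌊10640/313⌋ + 1 = 33 + 1 = 34
(last selection: 5 + 33×313 = 10334 ≤ 10645; next would be 10647 > 10645)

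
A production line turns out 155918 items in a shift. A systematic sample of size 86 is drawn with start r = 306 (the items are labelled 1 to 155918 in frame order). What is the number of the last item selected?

154411

k = 155918/86 = 1813
86th selection = r + (86−1)·k = 306 + 85×1813 = 306 + 154105 = 154411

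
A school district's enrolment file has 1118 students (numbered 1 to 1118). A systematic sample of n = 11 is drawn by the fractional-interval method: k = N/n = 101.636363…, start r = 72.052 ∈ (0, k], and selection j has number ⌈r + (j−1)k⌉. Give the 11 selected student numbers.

j=1: r + 0k = 72.052 → ⌈·⌉ = 73
j=2: r + 1k = 173.688363… → ⌈·⌉ = 174
j=3: r + 2k = 275.324727… → ⌈·⌉ = 276
j=4: r + 3k = 376.961090… → ⌈·⌉ = 377
j=5: r + 4k = 478.597454… → ⌈·⌉ = 479
j=6: r + 5k = 580.233818… → ⌈·⌉ = 581
j=7: r + 6k = 681.870181… → ⌈·⌉ = 682
j=8: r + 7k = 783.506545… → ⌈·⌉ = 784
j=9: r + 8k = 885.142909… → ⌈·⌉ = 886
j=10: r + 9k = 986.779272… → ⌈·⌉ = 987
j=11: r + 10k = 1088.415636… → ⌈·⌉ = 1089

73, 174, 276, 377, 479, 581, 682, 784, 886, 987, 1089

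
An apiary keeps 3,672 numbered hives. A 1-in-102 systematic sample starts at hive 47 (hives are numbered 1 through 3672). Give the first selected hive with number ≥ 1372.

1373

k = 102
Steps past start: ⌈(1372 − 47)/102⌉ = ⌈1325/102⌉ = 13
Selected hive: 47 + 13×102 = 1373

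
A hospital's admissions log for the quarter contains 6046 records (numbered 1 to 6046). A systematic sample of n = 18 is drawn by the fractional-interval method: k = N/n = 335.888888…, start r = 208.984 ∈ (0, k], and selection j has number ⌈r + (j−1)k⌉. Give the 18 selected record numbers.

209, 545, 881, 1217, 1553, 1889, 2225, 2561, 2897, 3232, 3568, 3904, 4240, 4576, 4912, 5248, 5584, 5920

j=1: r + 0k = 208.984 → ⌈·⌉ = 209
j=2: r + 1k = 544.872888… → ⌈·⌉ = 545
j=3: r + 2k = 880.761777… → ⌈·⌉ = 881
j=4: r + 3k = 1216.650666… → ⌈·⌉ = 1217
j=5: r + 4k = 1552.539555… → ⌈·⌉ = 1553
j=6: r + 5k = 1888.428444… → ⌈·⌉ = 1889
j=7: r + 6k = 2224.317333… → ⌈·⌉ = 2225
j=8: r + 7k = 2560.206222… → ⌈·⌉ = 2561
j=9: r + 8k = 2896.095111… → ⌈·⌉ = 2897
j=10: r + 9k = 3231.984 → ⌈·⌉ = 3232
j=11: r + 10k = 3567.872888… → ⌈·⌉ = 3568
j=12: r + 11k = 3903.761777… → ⌈·⌉ = 3904
j=13: r + 12k = 4239.650666… → ⌈·⌉ = 4240
j=14: r + 13k = 4575.539555… → ⌈·⌉ = 4576
j=15: r + 14k = 4911.428444… → ⌈·⌉ = 4912
j=16: r + 15k = 5247.317333… → ⌈·⌉ = 5248
j=17: r + 16k = 5583.206222… → ⌈·⌉ = 5584
j=18: r + 17k = 5919.095111… → ⌈·⌉ = 5920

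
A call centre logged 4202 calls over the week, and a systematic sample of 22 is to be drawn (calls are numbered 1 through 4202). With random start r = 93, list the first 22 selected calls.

93, 284, 475, 666, 857, 1048, 1239, 1430, 1621, 1812, 2003, 2194, 2385, 2576, 2767, 2958, 3149, 3340, 3531, 3722, 3913, 4104

k = N/n = 4202/22 = 191
call 1: 93
call 2: 93 + 191 = 284
call 3: 284 + 191 = 475
call 4: 475 + 191 = 666
call 5: 666 + 191 = 857
call 6: 857 + 191 = 1048
call 7: 1048 + 191 = 1239
call 8: 1239 + 191 = 1430
call 9: 1430 + 191 = 1621
call 10: 1621 + 191 = 1812
call 11: 1812 + 191 = 2003
call 12: 2003 + 191 = 2194
call 13: 2194 + 191 = 2385
call 14: 2385 + 191 = 2576
call 15: 2576 + 191 = 2767
call 16: 2767 + 191 = 2958
call 17: 2958 + 191 = 3149
call 18: 3149 + 191 = 3340
call 19: 3340 + 191 = 3531
call 20: 3531 + 191 = 3722
call 21: 3722 + 191 = 3913
call 22: 3913 + 191 = 4104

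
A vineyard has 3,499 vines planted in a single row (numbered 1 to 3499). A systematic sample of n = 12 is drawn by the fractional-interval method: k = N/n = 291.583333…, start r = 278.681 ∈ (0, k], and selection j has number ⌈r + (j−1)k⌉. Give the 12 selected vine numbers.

j=1: r + 0k = 278.681 → ⌈·⌉ = 279
j=2: r + 1k = 570.264333… → ⌈·⌉ = 571
j=3: r + 2k = 861.847666… → ⌈·⌉ = 862
j=4: r + 3k = 1153.431 → ⌈·⌉ = 1154
j=5: r + 4k = 1445.014333… → ⌈·⌉ = 1446
j=6: r + 5k = 1736.597666… → ⌈·⌉ = 1737
j=7: r + 6k = 2028.181 → ⌈·⌉ = 2029
j=8: r + 7k = 2319.764333… → ⌈·⌉ = 2320
j=9: r + 8k = 2611.347666… → ⌈·⌉ = 2612
j=10: r + 9k = 2902.931 → ⌈·⌉ = 2903
j=11: r + 10k = 3194.514333… → ⌈·⌉ = 3195
j=12: r + 11k = 3486.097666… → ⌈·⌉ = 3487

279, 571, 862, 1154, 1446, 1737, 2029, 2320, 2612, 2903, 3195, 3487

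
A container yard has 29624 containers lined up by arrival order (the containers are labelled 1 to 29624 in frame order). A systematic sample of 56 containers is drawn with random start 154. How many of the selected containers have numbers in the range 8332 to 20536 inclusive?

23

k = 29624/56 = 529
First selection ≥ 8332: 154 + ⌈(8332−154)/529⌉·529 = 154 + 16×529 = 8618
Last selection ≤ 20536: 154 + ⌊(20536−154)/529⌋·529 = 154 + 38×529 = 20256
Count = 38 − 16 + 1 = 23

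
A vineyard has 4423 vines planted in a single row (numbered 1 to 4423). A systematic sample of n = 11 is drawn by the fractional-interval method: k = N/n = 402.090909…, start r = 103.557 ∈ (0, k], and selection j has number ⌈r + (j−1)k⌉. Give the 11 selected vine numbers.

104, 506, 908, 1310, 1712, 2115, 2517, 2919, 3321, 3723, 4125

j=1: r + 0k = 103.557 → ⌈·⌉ = 104
j=2: r + 1k = 505.647909… → ⌈·⌉ = 506
j=3: r + 2k = 907.738818… → ⌈·⌉ = 908
j=4: r + 3k = 1309.829727… → ⌈·⌉ = 1310
j=5: r + 4k = 1711.920636… → ⌈·⌉ = 1712
j=6: r + 5k = 2114.011545… → ⌈·⌉ = 2115
j=7: r + 6k = 2516.102454… → ⌈·⌉ = 2517
j=8: r + 7k = 2918.193363… → ⌈·⌉ = 2919
j=9: r + 8k = 3320.284272… → ⌈·⌉ = 3321
j=10: r + 9k = 3722.375181… → ⌈·⌉ = 3723
j=11: r + 10k = 4124.466090… → ⌈·⌉ = 4125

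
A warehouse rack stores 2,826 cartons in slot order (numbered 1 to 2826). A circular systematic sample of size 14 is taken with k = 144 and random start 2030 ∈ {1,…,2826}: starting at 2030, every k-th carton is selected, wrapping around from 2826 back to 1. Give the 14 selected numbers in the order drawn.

2030, 2174, 2318, 2462, 2606, 2750, 68, 212, 356, 500, 644, 788, 932, 1076

Selection 1: 2030
Selection 2: 2030 + 144 = 2174
Selection 3: 2174 + 144 = 2318
Selection 4: 2318 + 144 = 2462
Selection 5: 2462 + 144 = 2606
Selection 6: 2606 + 144 = 2750
Selection 7: 2750 + 144 = 2894 → 2894 − 2826 = 68
Selection 8: 68 + 144 = 212
Selection 9: 212 + 144 = 356
Selection 10: 356 + 144 = 500
Selection 11: 500 + 144 = 644
Selection 12: 644 + 144 = 788
Selection 13: 788 + 144 = 932
Selection 14: 932 + 144 = 1076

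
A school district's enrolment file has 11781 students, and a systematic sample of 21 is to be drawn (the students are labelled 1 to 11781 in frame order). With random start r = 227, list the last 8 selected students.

k = N/n = 11781/21 = 561
14th selection = 227 + 13×561 = 7520
15th: 7520 + 561 = 8081
16th: 8081 + 561 = 8642
17th: 8642 + 561 = 9203
18th: 9203 + 561 = 9764
19th: 9764 + 561 = 10325
20th: 10325 + 561 = 10886
21st: 10886 + 561 = 11447

7520, 8081, 8642, 9203, 9764, 10325, 10886, 11447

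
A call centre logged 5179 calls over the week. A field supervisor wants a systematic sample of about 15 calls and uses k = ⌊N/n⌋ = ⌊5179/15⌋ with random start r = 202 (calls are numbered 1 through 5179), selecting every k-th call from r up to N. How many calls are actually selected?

15

k = ⌊5179/15⌋ = 345
Achieved size = ⌊(5179 − 202)/345⌋ + 1 = ⌊4977/345⌋ + 1 = 14 + 1 = 15
(last selection: 202 + 14×345 = 5032 ≤ 5179; next would be 5377 > 5179)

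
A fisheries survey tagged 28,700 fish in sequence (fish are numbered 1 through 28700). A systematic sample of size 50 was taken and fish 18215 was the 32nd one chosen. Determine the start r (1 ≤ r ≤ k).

421

k = 28700/50 = 574
r = 18215 − (32−1)×574 = 18215 − 17794 = 421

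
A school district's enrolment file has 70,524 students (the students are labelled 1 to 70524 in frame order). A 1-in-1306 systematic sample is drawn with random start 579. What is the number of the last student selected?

69797

k = 1306
54th selection = r + (54−1)·k = 579 + 53×1306 = 579 + 69218 = 69797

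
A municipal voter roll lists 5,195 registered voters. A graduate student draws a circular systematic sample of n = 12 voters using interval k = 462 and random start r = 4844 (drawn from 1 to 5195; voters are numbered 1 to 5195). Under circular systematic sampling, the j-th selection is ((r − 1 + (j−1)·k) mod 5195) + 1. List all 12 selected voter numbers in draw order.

4844, 111, 573, 1035, 1497, 1959, 2421, 2883, 3345, 3807, 4269, 4731

Selection 1: 4844
Selection 2: 4844 + 462 = 5306 → 5306 − 5195 = 111
Selection 3: 111 + 462 = 573
Selection 4: 573 + 462 = 1035
Selection 5: 1035 + 462 = 1497
Selection 6: 1497 + 462 = 1959
Selection 7: 1959 + 462 = 2421
Selection 8: 2421 + 462 = 2883
Selection 9: 2883 + 462 = 3345
Selection 10: 3345 + 462 = 3807
Selection 11: 3807 + 462 = 4269
Selection 12: 4269 + 462 = 4731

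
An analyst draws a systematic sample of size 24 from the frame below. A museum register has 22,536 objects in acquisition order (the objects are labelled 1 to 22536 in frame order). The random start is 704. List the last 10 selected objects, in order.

k = N/n = 22536/24 = 939
15th selection = 704 + 14×939 = 13850
16th: 13850 + 939 = 14789
17th: 14789 + 939 = 15728
18th: 15728 + 939 = 16667
19th: 16667 + 939 = 17606
20th: 17606 + 939 = 18545
21st: 18545 + 939 = 19484
22nd: 19484 + 939 = 20423
23rd: 20423 + 939 = 21362
24th: 21362 + 939 = 22301

13850, 14789, 15728, 16667, 17606, 18545, 19484, 20423, 21362, 22301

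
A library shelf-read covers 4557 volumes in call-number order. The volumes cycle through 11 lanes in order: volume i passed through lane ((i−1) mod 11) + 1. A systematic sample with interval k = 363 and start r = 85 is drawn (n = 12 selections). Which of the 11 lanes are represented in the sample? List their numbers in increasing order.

Consecutive selections differ by k = 363, so their lane numbers differ by 363 mod 11 = 0.
gcd(363, 11) = 11, so the sample visits 11/11 = 1 distinct residues mod 11.
Start 85 is lane 8; the lanes hit are 8.

8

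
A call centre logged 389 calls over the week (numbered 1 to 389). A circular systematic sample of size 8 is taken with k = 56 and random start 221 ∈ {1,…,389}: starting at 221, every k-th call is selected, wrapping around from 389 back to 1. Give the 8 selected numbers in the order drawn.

Selection 1: 221
Selection 2: 221 + 56 = 277
Selection 3: 277 + 56 = 333
Selection 4: 333 + 56 = 389
Selection 5: 389 + 56 = 445 → 445 − 389 = 56
Selection 6: 56 + 56 = 112
Selection 7: 112 + 56 = 168
Selection 8: 168 + 56 = 224

221, 277, 333, 389, 56, 112, 168, 224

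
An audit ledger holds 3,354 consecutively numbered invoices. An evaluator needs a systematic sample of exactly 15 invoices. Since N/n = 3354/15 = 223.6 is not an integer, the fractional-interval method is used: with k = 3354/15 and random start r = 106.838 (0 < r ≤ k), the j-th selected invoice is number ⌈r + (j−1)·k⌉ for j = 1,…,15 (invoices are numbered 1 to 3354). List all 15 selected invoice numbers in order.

j=1: r + 0k = 106.838 → ⌈·⌉ = 107
j=2: r + 1k = 330.438 → ⌈·⌉ = 331
j=3: r + 2k = 554.038 → ⌈·⌉ = 555
j=4: r + 3k = 777.638 → ⌈·⌉ = 778
j=5: r + 4k = 1001.238 → ⌈·⌉ = 1002
j=6: r + 5k = 1224.838 → ⌈·⌉ = 1225
j=7: r + 6k = 1448.438 → ⌈·⌉ = 1449
j=8: r + 7k = 1672.038 → ⌈·⌉ = 1673
j=9: r + 8k = 1895.638 → ⌈·⌉ = 1896
j=10: r + 9k = 2119.238 → ⌈·⌉ = 2120
j=11: r + 10k = 2342.838 → ⌈·⌉ = 2343
j=12: r + 11k = 2566.438 → ⌈·⌉ = 2567
j=13: r + 12k = 2790.038 → ⌈·⌉ = 2791
j=14: r + 13k = 3013.638 → ⌈·⌉ = 3014
j=15: r + 14k = 3237.238 → ⌈·⌉ = 3238

107, 331, 555, 778, 1002, 1225, 1449, 1673, 1896, 2120, 2343, 2567, 2791, 3014, 3238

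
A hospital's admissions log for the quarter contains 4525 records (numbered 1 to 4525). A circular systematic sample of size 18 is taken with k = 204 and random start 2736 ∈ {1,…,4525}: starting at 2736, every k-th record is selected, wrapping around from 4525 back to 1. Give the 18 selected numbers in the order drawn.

Selection 1: 2736
Selection 2: 2736 + 204 = 2940
Selection 3: 2940 + 204 = 3144
Selection 4: 3144 + 204 = 3348
Selection 5: 3348 + 204 = 3552
Selection 6: 3552 + 204 = 3756
Selection 7: 3756 + 204 = 3960
Selection 8: 3960 + 204 = 4164
Selection 9: 4164 + 204 = 4368
Selection 10: 4368 + 204 = 4572 → 4572 − 4525 = 47
Selection 11: 47 + 204 = 251
Selection 12: 251 + 204 = 455
Selection 13: 455 + 204 = 659
Selection 14: 659 + 204 = 863
Selection 15: 863 + 204 = 1067
Selection 16: 1067 + 204 = 1271
Selection 17: 1271 + 204 = 1475
Selection 18: 1475 + 204 = 1679

2736, 2940, 3144, 3348, 3552, 3756, 3960, 4164, 4368, 47, 251, 455, 659, 863, 1067, 1271, 1475, 1679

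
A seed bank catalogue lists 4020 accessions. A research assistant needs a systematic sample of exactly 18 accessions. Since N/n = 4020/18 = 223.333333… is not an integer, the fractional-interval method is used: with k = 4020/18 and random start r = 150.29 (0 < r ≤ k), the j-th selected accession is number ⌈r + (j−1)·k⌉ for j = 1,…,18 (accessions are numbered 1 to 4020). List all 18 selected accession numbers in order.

j=1: r + 0k = 150.29 → ⌈·⌉ = 151
j=2: r + 1k = 373.623333… → ⌈·⌉ = 374
j=3: r + 2k = 596.956666… → ⌈·⌉ = 597
j=4: r + 3k = 820.29 → ⌈·⌉ = 821
j=5: r + 4k = 1043.623333… → ⌈·⌉ = 1044
j=6: r + 5k = 1266.956666… → ⌈·⌉ = 1267
j=7: r + 6k = 1490.29 → ⌈·⌉ = 1491
j=8: r + 7k = 1713.623333… → ⌈·⌉ = 1714
j=9: r + 8k = 1936.956666… → ⌈·⌉ = 1937
j=10: r + 9k = 2160.29 → ⌈·⌉ = 2161
j=11: r + 10k = 2383.623333… → ⌈·⌉ = 2384
j=12: r + 11k = 2606.956666… → ⌈·⌉ = 2607
j=13: r + 12k = 2830.29 → ⌈·⌉ = 2831
j=14: r + 13k = 3053.623333… → ⌈·⌉ = 3054
j=15: r + 14k = 3276.956666… → ⌈·⌉ = 3277
j=16: r + 15k = 3500.29 → ⌈·⌉ = 3501
j=17: r + 16k = 3723.623333… → ⌈·⌉ = 3724
j=18: r + 17k = 3946.956666… → ⌈·⌉ = 3947

151, 374, 597, 821, 1044, 1267, 1491, 1714, 1937, 2161, 2384, 2607, 2831, 3054, 3277, 3501, 3724, 3947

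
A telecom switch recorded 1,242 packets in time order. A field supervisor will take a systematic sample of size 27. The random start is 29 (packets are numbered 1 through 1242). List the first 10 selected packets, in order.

29, 75, 121, 167, 213, 259, 305, 351, 397, 443

k = N/n = 1242/27 = 46
packet 1: 29
packet 2: 29 + 46 = 75
packet 3: 75 + 46 = 121
packet 4: 121 + 46 = 167
packet 5: 167 + 46 = 213
packet 6: 213 + 46 = 259
packet 7: 259 + 46 = 305
packet 8: 305 + 46 = 351
packet 9: 351 + 46 = 397
packet 10: 397 + 46 = 443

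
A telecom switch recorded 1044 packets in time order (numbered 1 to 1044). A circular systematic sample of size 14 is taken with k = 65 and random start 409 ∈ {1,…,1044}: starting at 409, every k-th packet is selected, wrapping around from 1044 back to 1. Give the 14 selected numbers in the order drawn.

Selection 1: 409
Selection 2: 409 + 65 = 474
Selection 3: 474 + 65 = 539
Selection 4: 539 + 65 = 604
Selection 5: 604 + 65 = 669
Selection 6: 669 + 65 = 734
Selection 7: 734 + 65 = 799
Selection 8: 799 + 65 = 864
Selection 9: 864 + 65 = 929
Selection 10: 929 + 65 = 994
Selection 11: 994 + 65 = 1059 → 1059 − 1044 = 15
Selection 12: 15 + 65 = 80
Selection 13: 80 + 65 = 145
Selection 14: 145 + 65 = 210

409, 474, 539, 604, 669, 734, 799, 864, 929, 994, 15, 80, 145, 210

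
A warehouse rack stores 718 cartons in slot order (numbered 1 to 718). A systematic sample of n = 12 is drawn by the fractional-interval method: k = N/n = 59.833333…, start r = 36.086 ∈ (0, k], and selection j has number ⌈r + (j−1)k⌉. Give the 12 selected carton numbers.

37, 96, 156, 216, 276, 336, 396, 455, 515, 575, 635, 695

j=1: r + 0k = 36.086 → ⌈·⌉ = 37
j=2: r + 1k = 95.919333… → ⌈·⌉ = 96
j=3: r + 2k = 155.752666… → ⌈·⌉ = 156
j=4: r + 3k = 215.586 → ⌈·⌉ = 216
j=5: r + 4k = 275.419333… → ⌈·⌉ = 276
j=6: r + 5k = 335.252666… → ⌈·⌉ = 336
j=7: r + 6k = 395.086 → ⌈·⌉ = 396
j=8: r + 7k = 454.919333… → ⌈·⌉ = 455
j=9: r + 8k = 514.752666… → ⌈·⌉ = 515
j=10: r + 9k = 574.586 → ⌈·⌉ = 575
j=11: r + 10k = 634.419333… → ⌈·⌉ = 635
j=12: r + 11k = 694.252666… → ⌈·⌉ = 695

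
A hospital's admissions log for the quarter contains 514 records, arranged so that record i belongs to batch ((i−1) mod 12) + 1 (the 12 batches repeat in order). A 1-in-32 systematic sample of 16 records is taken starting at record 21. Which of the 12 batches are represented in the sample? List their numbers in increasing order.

Consecutive selections differ by k = 32, so their batch numbers differ by 32 mod 12 = 8.
gcd(32, 12) = 4, so the sample visits 12/4 = 3 distinct residues mod 12.
Start 21 is batch 9; the batches hit are 1, 5, 9.

1, 5, 9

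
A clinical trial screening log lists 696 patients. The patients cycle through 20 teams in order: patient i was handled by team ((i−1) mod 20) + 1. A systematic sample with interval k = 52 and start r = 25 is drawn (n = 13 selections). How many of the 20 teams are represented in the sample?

5

Consecutive selections differ by k = 52, so their team numbers differ by 52 mod 20 = 12.
gcd(52, 20) = 4, so the sample visits 20/4 = 5 distinct residues mod 20.
Start 25 is team 5; the teams hit are 1, 5, 9, 13, 17.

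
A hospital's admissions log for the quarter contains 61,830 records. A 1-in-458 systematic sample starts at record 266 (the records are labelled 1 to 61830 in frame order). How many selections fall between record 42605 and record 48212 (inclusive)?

k = 458
First selection ≥ 42605: 266 + ⌈(42605−266)/458⌉·458 = 266 + 93×458 = 42860
Last selection ≤ 48212: 266 + ⌊(48212−266)/458⌋·458 = 266 + 104×458 = 47898
Count = 104 − 93 + 1 = 12

12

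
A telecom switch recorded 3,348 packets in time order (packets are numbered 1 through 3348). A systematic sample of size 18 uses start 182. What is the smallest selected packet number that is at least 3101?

3158

k = 3348/18 = 186
Steps past start: ⌈(3101 − 182)/186⌉ = ⌈2919/186⌉ = 16
Selected packet: 182 + 16×186 = 3158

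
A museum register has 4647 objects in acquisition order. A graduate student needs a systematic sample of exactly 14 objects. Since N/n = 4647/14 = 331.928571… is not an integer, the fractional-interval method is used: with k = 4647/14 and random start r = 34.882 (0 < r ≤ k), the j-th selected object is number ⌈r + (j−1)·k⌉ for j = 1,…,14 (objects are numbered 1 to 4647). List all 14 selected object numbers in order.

35, 367, 699, 1031, 1363, 1695, 2027, 2359, 2691, 3023, 3355, 3687, 4019, 4350

j=1: r + 0k = 34.882 → ⌈·⌉ = 35
j=2: r + 1k = 366.810571… → ⌈·⌉ = 367
j=3: r + 2k = 698.739142… → ⌈·⌉ = 699
j=4: r + 3k = 1030.667714… → ⌈·⌉ = 1031
j=5: r + 4k = 1362.596285… → ⌈·⌉ = 1363
j=6: r + 5k = 1694.524857… → ⌈·⌉ = 1695
j=7: r + 6k = 2026.453428… → ⌈·⌉ = 2027
j=8: r + 7k = 2358.382 → ⌈·⌉ = 2359
j=9: r + 8k = 2690.310571… → ⌈·⌉ = 2691
j=10: r + 9k = 3022.239142… → ⌈·⌉ = 3023
j=11: r + 10k = 3354.167714… → ⌈·⌉ = 3355
j=12: r + 11k = 3686.096285… → ⌈·⌉ = 3687
j=13: r + 12k = 4018.024857… → ⌈·⌉ = 4019
j=14: r + 13k = 4349.953428… → ⌈·⌉ = 4350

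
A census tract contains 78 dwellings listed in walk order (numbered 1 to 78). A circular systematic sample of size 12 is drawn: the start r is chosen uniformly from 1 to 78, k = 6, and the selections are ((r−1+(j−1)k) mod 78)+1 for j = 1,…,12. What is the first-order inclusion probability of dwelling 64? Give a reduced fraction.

2/13

For each position j, as r ranges over 1…78 the j-th selection hits every dwelling exactly once, so dwelling 64 is selected for exactly 12 of the 78 starts.
Inclusion probability = 12/78 = 2/13.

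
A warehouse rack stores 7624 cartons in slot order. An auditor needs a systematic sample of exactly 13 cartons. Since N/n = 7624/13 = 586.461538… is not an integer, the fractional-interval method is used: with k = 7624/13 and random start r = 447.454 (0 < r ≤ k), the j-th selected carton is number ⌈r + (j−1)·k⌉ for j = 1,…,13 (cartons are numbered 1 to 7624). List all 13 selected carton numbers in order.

j=1: r + 0k = 447.454 → ⌈·⌉ = 448
j=2: r + 1k = 1033.915538… → ⌈·⌉ = 1034
j=3: r + 2k = 1620.377076… → ⌈·⌉ = 1621
j=4: r + 3k = 2206.838615… → ⌈·⌉ = 2207
j=5: r + 4k = 2793.300153… → ⌈·⌉ = 2794
j=6: r + 5k = 3379.761692… → ⌈·⌉ = 3380
j=7: r + 6k = 3966.223230… → ⌈·⌉ = 3967
j=8: r + 7k = 4552.684769… → ⌈·⌉ = 4553
j=9: r + 8k = 5139.146307… → ⌈·⌉ = 5140
j=10: r + 9k = 5725.607846… → ⌈·⌉ = 5726
j=11: r + 10k = 6312.069384… → ⌈·⌉ = 6313
j=12: r + 11k = 6898.530923… → ⌈·⌉ = 6899
j=13: r + 12k = 7484.992461… → ⌈·⌉ = 7485

448, 1034, 1621, 2207, 2794, 3380, 3967, 4553, 5140, 5726, 6313, 6899, 7485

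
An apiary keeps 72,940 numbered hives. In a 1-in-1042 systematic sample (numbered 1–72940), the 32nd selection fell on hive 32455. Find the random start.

k = 1042
r = 32455 − (32−1)×1042 = 32455 − 32302 = 153

153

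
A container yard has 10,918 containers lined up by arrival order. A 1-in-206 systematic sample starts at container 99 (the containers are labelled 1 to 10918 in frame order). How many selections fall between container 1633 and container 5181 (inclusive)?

17

k = 206
First selection ≥ 1633: 99 + ⌈(1633−99)/206⌉·206 = 99 + 8×206 = 1747
Last selection ≤ 5181: 99 + ⌊(5181−99)/206⌋·206 = 99 + 24×206 = 5043
Count = 24 − 8 + 1 = 17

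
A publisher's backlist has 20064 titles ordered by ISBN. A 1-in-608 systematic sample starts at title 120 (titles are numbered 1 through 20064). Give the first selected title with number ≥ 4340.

k = 608
Steps past start: ⌈(4340 − 120)/608⌉ = ⌈4220/608⌉ = 7
Selected title: 120 + 7×608 = 4376

4376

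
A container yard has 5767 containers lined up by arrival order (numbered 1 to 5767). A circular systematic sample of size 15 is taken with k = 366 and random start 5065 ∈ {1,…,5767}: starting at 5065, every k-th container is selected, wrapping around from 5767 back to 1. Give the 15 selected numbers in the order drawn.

Selection 1: 5065
Selection 2: 5065 + 366 = 5431
Selection 3: 5431 + 366 = 5797 → 5797 − 5767 = 30
Selection 4: 30 + 366 = 396
Selection 5: 396 + 366 = 762
Selection 6: 762 + 366 = 1128
Selection 7: 1128 + 366 = 1494
Selection 8: 1494 + 366 = 1860
Selection 9: 1860 + 366 = 2226
Selection 10: 2226 + 366 = 2592
Selection 11: 2592 + 366 = 2958
Selection 12: 2958 + 366 = 3324
Selection 13: 3324 + 366 = 3690
Selection 14: 3690 + 366 = 4056
Selection 15: 4056 + 366 = 4422

5065, 5431, 30, 396, 762, 1128, 1494, 1860, 2226, 2592, 2958, 3324, 3690, 4056, 4422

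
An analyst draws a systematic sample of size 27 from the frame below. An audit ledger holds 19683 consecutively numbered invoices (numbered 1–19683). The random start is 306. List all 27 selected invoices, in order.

k = N/n = 19683/27 = 729
invoice 1: 306
invoice 2: 306 + 729 = 1035
invoice 3: 1035 + 729 = 1764
invoice 4: 1764 + 729 = 2493
invoice 5: 2493 + 729 = 3222
invoice 6: 3222 + 729 = 3951
invoice 7: 3951 + 729 = 4680
invoice 8: 4680 + 729 = 5409
invoice 9: 5409 + 729 = 6138
invoice 10: 6138 + 729 = 6867
invoice 11: 6867 + 729 = 7596
invoice 12: 7596 + 729 = 8325
invoice 13: 8325 + 729 = 9054
invoice 14: 9054 + 729 = 9783
invoice 15: 9783 + 729 = 10512
invoice 16: 10512 + 729 = 11241
invoice 17: 11241 + 729 = 11970
invoice 18: 11970 + 729 = 12699
invoice 19: 12699 + 729 = 13428
invoice 20: 13428 + 729 = 14157
invoice 21: 14157 + 729 = 14886
invoice 22: 14886 + 729 = 15615
invoice 23: 15615 + 729 = 16344
invoice 24: 16344 + 729 = 17073
invoice 25: 17073 + 729 = 17802
invoice 26: 17802 + 729 = 18531
invoice 27: 18531 + 729 = 19260

306, 1035, 1764, 2493, 3222, 3951, 4680, 5409, 6138, 6867, 7596, 8325, 9054, 9783, 10512, 11241, 11970, 12699, 13428, 14157, 14886, 15615, 16344, 17073, 17802, 18531, 19260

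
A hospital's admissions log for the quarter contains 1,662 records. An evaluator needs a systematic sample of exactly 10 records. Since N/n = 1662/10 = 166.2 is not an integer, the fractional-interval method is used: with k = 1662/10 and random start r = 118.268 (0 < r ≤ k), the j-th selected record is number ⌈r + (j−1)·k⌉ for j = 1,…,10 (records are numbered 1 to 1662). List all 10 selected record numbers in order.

119, 285, 451, 617, 784, 950, 1116, 1282, 1448, 1615

j=1: r + 0k = 118.268 → ⌈·⌉ = 119
j=2: r + 1k = 284.468 → ⌈·⌉ = 285
j=3: r + 2k = 450.668 → ⌈·⌉ = 451
j=4: r + 3k = 616.868 → ⌈·⌉ = 617
j=5: r + 4k = 783.068 → ⌈·⌉ = 784
j=6: r + 5k = 949.268 → ⌈·⌉ = 950
j=7: r + 6k = 1115.468 → ⌈·⌉ = 1116
j=8: r + 7k = 1281.668 → ⌈·⌉ = 1282
j=9: r + 8k = 1447.868 → ⌈·⌉ = 1448
j=10: r + 9k = 1614.068 → ⌈·⌉ = 1615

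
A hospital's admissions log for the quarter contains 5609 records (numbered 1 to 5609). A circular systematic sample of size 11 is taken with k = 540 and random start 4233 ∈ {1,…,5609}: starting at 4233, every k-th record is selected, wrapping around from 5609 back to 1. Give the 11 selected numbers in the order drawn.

4233, 4773, 5313, 244, 784, 1324, 1864, 2404, 2944, 3484, 4024

Selection 1: 4233
Selection 2: 4233 + 540 = 4773
Selection 3: 4773 + 540 = 5313
Selection 4: 5313 + 540 = 5853 → 5853 − 5609 = 244
Selection 5: 244 + 540 = 784
Selection 6: 784 + 540 = 1324
Selection 7: 1324 + 540 = 1864
Selection 8: 1864 + 540 = 2404
Selection 9: 2404 + 540 = 2944
Selection 10: 2944 + 540 = 3484
Selection 11: 3484 + 540 = 4024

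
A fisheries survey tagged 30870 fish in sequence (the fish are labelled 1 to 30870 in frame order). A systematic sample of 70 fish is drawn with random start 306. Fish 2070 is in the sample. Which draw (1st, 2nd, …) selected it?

5

k = 30870/70 = 441
position = (2070 − 306)/441 + 1 = 1764/441 + 1 = 4 + 1 = 5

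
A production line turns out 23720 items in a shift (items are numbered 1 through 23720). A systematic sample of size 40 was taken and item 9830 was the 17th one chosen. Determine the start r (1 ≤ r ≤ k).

k = 23720/40 = 593
r = 9830 − (17−1)×593 = 9830 − 9488 = 342

342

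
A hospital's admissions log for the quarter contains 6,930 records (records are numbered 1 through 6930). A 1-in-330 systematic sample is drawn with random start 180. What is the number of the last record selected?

k = 330
21st selection = r + (21−1)·k = 180 + 20×330 = 180 + 6600 = 6780

6780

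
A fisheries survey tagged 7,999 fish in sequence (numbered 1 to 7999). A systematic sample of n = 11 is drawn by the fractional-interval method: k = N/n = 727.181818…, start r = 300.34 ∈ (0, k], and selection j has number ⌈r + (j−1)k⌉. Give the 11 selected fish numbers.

j=1: r + 0k = 300.34 → ⌈·⌉ = 301
j=2: r + 1k = 1027.521818… → ⌈·⌉ = 1028
j=3: r + 2k = 1754.703636… → ⌈·⌉ = 1755
j=4: r + 3k = 2481.885454… → ⌈·⌉ = 2482
j=5: r + 4k = 3209.067272… → ⌈·⌉ = 3210
j=6: r + 5k = 3936.249090… → ⌈·⌉ = 3937
j=7: r + 6k = 4663.430909… → ⌈·⌉ = 4664
j=8: r + 7k = 5390.612727… → ⌈·⌉ = 5391
j=9: r + 8k = 6117.794545… → ⌈·⌉ = 6118
j=10: r + 9k = 6844.976363… → ⌈·⌉ = 6845
j=11: r + 10k = 7572.158181… → ⌈·⌉ = 7573

301, 1028, 1755, 2482, 3210, 3937, 4664, 5391, 6118, 6845, 7573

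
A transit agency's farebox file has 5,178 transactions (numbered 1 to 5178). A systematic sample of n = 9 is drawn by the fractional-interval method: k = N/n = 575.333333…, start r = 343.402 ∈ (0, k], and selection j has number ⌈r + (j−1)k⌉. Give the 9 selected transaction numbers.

344, 919, 1495, 2070, 2645, 3221, 3796, 4371, 4947

j=1: r + 0k = 343.402 → ⌈·⌉ = 344
j=2: r + 1k = 918.735333… → ⌈·⌉ = 919
j=3: r + 2k = 1494.068666… → ⌈·⌉ = 1495
j=4: r + 3k = 2069.402 → ⌈·⌉ = 2070
j=5: r + 4k = 2644.735333… → ⌈·⌉ = 2645
j=6: r + 5k = 3220.068666… → ⌈·⌉ = 3221
j=7: r + 6k = 3795.402 → ⌈·⌉ = 3796
j=8: r + 7k = 4370.735333… → ⌈·⌉ = 4371
j=9: r + 8k = 4946.068666… → ⌈·⌉ = 4947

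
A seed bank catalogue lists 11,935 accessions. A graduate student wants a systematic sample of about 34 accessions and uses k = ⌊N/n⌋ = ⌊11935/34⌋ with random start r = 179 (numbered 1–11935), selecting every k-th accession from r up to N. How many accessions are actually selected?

34

k = ⌊11935/34⌋ = 351
Achieved size = ⌊(11935 − 179)/351⌋ + 1 = ⌊11756/351⌋ + 1 = 33 + 1 = 34
(last selection: 179 + 33×351 = 11762 ≤ 11935; next would be 12113 > 11935)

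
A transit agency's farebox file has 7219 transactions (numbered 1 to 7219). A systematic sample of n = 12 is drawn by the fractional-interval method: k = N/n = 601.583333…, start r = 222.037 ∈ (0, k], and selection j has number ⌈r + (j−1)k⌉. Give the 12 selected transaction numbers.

223, 824, 1426, 2027, 2629, 3230, 3832, 4434, 5035, 5637, 6238, 6840

j=1: r + 0k = 222.037 → ⌈·⌉ = 223
j=2: r + 1k = 823.620333… → ⌈·⌉ = 824
j=3: r + 2k = 1425.203666… → ⌈·⌉ = 1426
j=4: r + 3k = 2026.787 → ⌈·⌉ = 2027
j=5: r + 4k = 2628.370333… → ⌈·⌉ = 2629
j=6: r + 5k = 3229.953666… → ⌈·⌉ = 3230
j=7: r + 6k = 3831.537 → ⌈·⌉ = 3832
j=8: r + 7k = 4433.120333… → ⌈·⌉ = 4434
j=9: r + 8k = 5034.703666… → ⌈·⌉ = 5035
j=10: r + 9k = 5636.287 → ⌈·⌉ = 5637
j=11: r + 10k = 6237.870333… → ⌈·⌉ = 6238
j=12: r + 11k = 6839.453666… → ⌈·⌉ = 6840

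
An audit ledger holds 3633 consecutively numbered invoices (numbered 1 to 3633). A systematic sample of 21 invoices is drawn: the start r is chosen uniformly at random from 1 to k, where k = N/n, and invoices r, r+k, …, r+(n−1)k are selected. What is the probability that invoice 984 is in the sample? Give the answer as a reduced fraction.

k = 3633/21 = 173.
Invoice 984 is selected iff r ≡ 984 (mod 173); exactly one such r in {1,…,173}.
Inclusion probability = 1/173.

1/173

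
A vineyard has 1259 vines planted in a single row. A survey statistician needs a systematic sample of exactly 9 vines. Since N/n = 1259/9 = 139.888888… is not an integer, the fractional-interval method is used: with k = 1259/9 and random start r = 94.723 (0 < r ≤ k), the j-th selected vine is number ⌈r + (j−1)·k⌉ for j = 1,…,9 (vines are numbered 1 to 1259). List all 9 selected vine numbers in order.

95, 235, 375, 515, 655, 795, 935, 1074, 1214

j=1: r + 0k = 94.723 → ⌈·⌉ = 95
j=2: r + 1k = 234.611888… → ⌈·⌉ = 235
j=3: r + 2k = 374.500777… → ⌈·⌉ = 375
j=4: r + 3k = 514.389666… → ⌈·⌉ = 515
j=5: r + 4k = 654.278555… → ⌈·⌉ = 655
j=6: r + 5k = 794.167444… → ⌈·⌉ = 795
j=7: r + 6k = 934.056333… → ⌈·⌉ = 935
j=8: r + 7k = 1073.945222… → ⌈·⌉ = 1074
j=9: r + 8k = 1213.834111… → ⌈·⌉ = 1214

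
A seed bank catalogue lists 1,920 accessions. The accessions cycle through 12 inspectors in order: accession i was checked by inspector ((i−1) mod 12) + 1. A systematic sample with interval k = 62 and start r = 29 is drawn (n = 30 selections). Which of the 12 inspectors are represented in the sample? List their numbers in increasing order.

1, 3, 5, 7, 9, 11

Consecutive selections differ by k = 62, so their inspector numbers differ by 62 mod 12 = 2.
gcd(62, 12) = 2, so the sample visits 12/2 = 6 distinct residues mod 12.
Start 29 is inspector 5; the inspectors hit are 1, 3, 5, 7, 9, 11.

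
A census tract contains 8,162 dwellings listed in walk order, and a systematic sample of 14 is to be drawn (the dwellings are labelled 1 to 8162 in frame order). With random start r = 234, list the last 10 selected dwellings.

k = N/n = 8162/14 = 583
5th selection = 234 + 4×583 = 2566
6th: 2566 + 583 = 3149
7th: 3149 + 583 = 3732
8th: 3732 + 583 = 4315
9th: 4315 + 583 = 4898
10th: 4898 + 583 = 5481
11th: 5481 + 583 = 6064
12th: 6064 + 583 = 6647
13th: 6647 + 583 = 7230
14th: 7230 + 583 = 7813

2566, 3149, 3732, 4315, 4898, 5481, 6064, 6647, 7230, 7813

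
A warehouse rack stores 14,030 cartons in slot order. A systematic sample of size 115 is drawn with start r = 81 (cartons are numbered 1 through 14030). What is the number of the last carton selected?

13989

k = 14030/115 = 122
115th selection = r + (115−1)·k = 81 + 114×122 = 81 + 13908 = 13989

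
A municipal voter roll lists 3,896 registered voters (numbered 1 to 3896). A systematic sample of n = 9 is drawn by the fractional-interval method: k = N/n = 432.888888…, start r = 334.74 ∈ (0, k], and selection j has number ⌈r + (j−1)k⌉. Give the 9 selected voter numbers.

j=1: r + 0k = 334.74 → ⌈·⌉ = 335
j=2: r + 1k = 767.628888… → ⌈·⌉ = 768
j=3: r + 2k = 1200.517777… → ⌈·⌉ = 1201
j=4: r + 3k = 1633.406666… → ⌈·⌉ = 1634
j=5: r + 4k = 2066.295555… → ⌈·⌉ = 2067
j=6: r + 5k = 2499.184444… → ⌈·⌉ = 2500
j=7: r + 6k = 2932.073333… → ⌈·⌉ = 2933
j=8: r + 7k = 3364.962222… → ⌈·⌉ = 3365
j=9: r + 8k = 3797.851111… → ⌈·⌉ = 3798

335, 768, 1201, 1634, 2067, 2500, 2933, 3365, 3798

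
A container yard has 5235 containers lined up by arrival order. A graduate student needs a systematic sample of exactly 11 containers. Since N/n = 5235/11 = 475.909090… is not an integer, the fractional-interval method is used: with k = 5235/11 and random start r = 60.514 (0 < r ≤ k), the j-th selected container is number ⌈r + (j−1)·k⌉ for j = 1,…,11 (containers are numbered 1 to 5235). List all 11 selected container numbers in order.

61, 537, 1013, 1489, 1965, 2441, 2916, 3392, 3868, 4344, 4820

j=1: r + 0k = 60.514 → ⌈·⌉ = 61
j=2: r + 1k = 536.423090… → ⌈·⌉ = 537
j=3: r + 2k = 1012.332181… → ⌈·⌉ = 1013
j=4: r + 3k = 1488.241272… → ⌈·⌉ = 1489
j=5: r + 4k = 1964.150363… → ⌈·⌉ = 1965
j=6: r + 5k = 2440.059454… → ⌈·⌉ = 2441
j=7: r + 6k = 2915.968545… → ⌈·⌉ = 2916
j=8: r + 7k = 3391.877636… → ⌈·⌉ = 3392
j=9: r + 8k = 3867.786727… → ⌈·⌉ = 3868
j=10: r + 9k = 4343.695818… → ⌈·⌉ = 4344
j=11: r + 10k = 4819.604909… → ⌈·⌉ = 4820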